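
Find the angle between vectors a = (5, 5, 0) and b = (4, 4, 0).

a·b = 5·4 + 5·4 + 0·0 = 20 + 20 + 0 = 40
|a| = √(5² + 5² + 0²) = √50 ≈ 7.071
|b| = √(4² + 4² + 0²) = √32 ≈ 5.657
cos θ = (a·b)/(|a||b|) = 40/(7.071·5.657) ≈ 1
θ = arccos(1) ≈ 0°

0°


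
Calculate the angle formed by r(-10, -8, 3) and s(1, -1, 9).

r·s = (-10)·1 + (-8)·(-1) + 3·9 = -10 + 8 + 27 = 25
|r| = √((-10)² + (-8)² + 3²) = √173 ≈ 13.15
|s| = √(1² + (-1)² + 9²) = √83 ≈ 9.11
cos θ = (r·s)/(|r||s|) = 25/(13.15·9.11) ≈ 0.2086
θ = arccos(0.2086) ≈ 77.96°

77.96°


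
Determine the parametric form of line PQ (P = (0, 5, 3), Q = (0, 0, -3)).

Direction vector d = Q - P = (0 + 0, 0 - 5, -3 - 3) = (0, -5, -6)
Parametric form r = P + t·d:
x = 0, y = 5 - 5t, z = 3 - 6t

x = 0, y = 5 - 5t, z = 3 - 6t


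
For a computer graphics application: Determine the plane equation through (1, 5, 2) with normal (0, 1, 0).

The plane through P with normal n = (a, b, c) satisfies n·(r - P) = 0,
i.e. ax + by + cz = a·x₀ + b·y₀ + c·z₀.
d = 0·1 + 1·5 + 0·2
  = 0 + 5 + 0
  = 5
Equation: y = 5

y = 5


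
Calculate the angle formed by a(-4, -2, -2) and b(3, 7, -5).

a·b = (-4)·3 + (-2)·7 + (-2)·(-5) = -12 - 14 + 10 = -16
|a| = √((-4)² + (-2)² + (-2)²) = √24 ≈ 4.899
|b| = √(3² + 7² + (-5)²) = √83 ≈ 9.11
cos θ = (a·b)/(|a||b|) = -16/(4.899·9.11) ≈ -0.3585
θ = arccos(-0.3585) ≈ 111°

111°


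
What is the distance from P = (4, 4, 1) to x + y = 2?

distance = |a·x₀ + b·y₀ + c·z₀ - d| / √(a² + b² + c²)
  = |1·4 + 1·4 + 0·1 - 2| / √(1² + 1² + 0²)
  = |4 + 4 + 0 - 2| / √(1 + 1 + 0)
  = |6| / √2
  = 6 / 1.414
  ≈ 4.243

4.243


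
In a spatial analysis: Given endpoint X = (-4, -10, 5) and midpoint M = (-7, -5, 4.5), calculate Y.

Y = 2M - X
  = (2·(-7) - (-4), 2·(-5) - (-10), 2·4.5 - 5)
  = (-14 + 4, -10 + 10, 9 - 5)
  = (-10, 0, 4)

(-10, 0, 4)


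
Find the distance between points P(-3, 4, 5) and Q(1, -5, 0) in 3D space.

d = √[(x₂-x₁)² + (y₂-y₁)² + (z₂-z₁)²]
  = √[4² + (-9)² + (-5)²]
  = √[16 + 81 + 25]
  = √122
  ≈ 11.05

11.05


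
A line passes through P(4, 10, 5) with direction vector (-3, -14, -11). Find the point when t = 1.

P(t) = P + t·d
  = (4 + (-3)·1, 10 + (-14)·1, 5 + (-11)·1)
  = (4 - 3, 10 - 14, 5 - 11)
  = (1, -4, -6)

(1, -4, -6)


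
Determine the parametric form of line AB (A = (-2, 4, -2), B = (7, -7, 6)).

Direction vector d = B - A = (7 + 2, -7 - 4, 6 + 2) = (9, -11, 8)
Parametric form r = A + t·d:
x = -2 + 9t, y = 4 - 11t, z = -2 + 8t

x = -2 + 9t, y = 4 - 11t, z = -2 + 8t


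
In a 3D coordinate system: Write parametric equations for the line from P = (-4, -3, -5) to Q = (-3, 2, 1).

Direction vector d = Q - P = (-3 + 4, 2 + 3, 1 + 5) = (1, 5, 6)
Parametric form r = P + t·d:
x = -4 + t, y = -3 + 5t, z = -5 + 6t

x = -4 + t, y = -3 + 5t, z = -5 + 6t


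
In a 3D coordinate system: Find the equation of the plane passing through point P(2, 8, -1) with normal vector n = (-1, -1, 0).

The plane through P with normal n = (a, b, c) satisfies n·(r - P) = 0,
i.e. ax + by + cz = a·x₀ + b·y₀ + c·z₀.
d = (-1)·2 + (-1)·8 + 0·(-1)
  = -2 - 8 + 0
  = -10
Equation: -x - y = -10

-x - y = -10


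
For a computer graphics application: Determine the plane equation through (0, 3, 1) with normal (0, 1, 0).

The plane through P with normal n = (a, b, c) satisfies n·(r - P) = 0,
i.e. ax + by + cz = a·x₀ + b·y₀ + c·z₀.
d = 0·0 + 1·3 + 0·1
  = 0 + 3 + 0
  = 3
Equation: y = 3

y = 3


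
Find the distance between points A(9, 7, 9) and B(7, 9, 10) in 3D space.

d = √[(x₂-x₁)² + (y₂-y₁)² + (z₂-z₁)²]
  = √[(-2)² + 2² + 1²]
  = √[4 + 4 + 1]
  = √9
  ≈ 3

3


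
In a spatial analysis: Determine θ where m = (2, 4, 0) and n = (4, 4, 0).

m·n = 2·4 + 4·4 + 0·0 = 8 + 16 + 0 = 24
|m| = √(2² + 4² + 0²) = √20 ≈ 4.472
|n| = √(4² + 4² + 0²) = √32 ≈ 5.657
cos θ = (m·n)/(|m||n|) = 24/(4.472·5.657) ≈ 0.9487
θ = arccos(0.9487) ≈ 18.43°

18.43°


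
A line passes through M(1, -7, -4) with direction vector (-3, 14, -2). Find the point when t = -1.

P(t) = M + t·d
  = (1 + (-3)·(-1), -7 + 14·(-1), -4 + (-2)·(-1))
  = (1 + 3, -7 - 14, -4 + 2)
  = (4, -21, -2)

(4, -21, -2)


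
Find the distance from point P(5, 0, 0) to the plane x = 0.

distance = |a·x₀ + b·y₀ + c·z₀ - d| / √(a² + b² + c²)
  = |1·5 + 0·0 + 0·0 - 0| / √(1² + 0² + 0²)
  = |5 + 0 + 0 + 0| / √(1 + 0 + 0)
  = |5| / √1
  = 5 / 1
  ≈ 5

5


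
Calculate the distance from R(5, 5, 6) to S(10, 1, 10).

d = √[(x₂-x₁)² + (y₂-y₁)² + (z₂-z₁)²]
  = √[5² + (-4)² + 4²]
  = √[25 + 16 + 16]
  = √57
  ≈ 7.55

7.55


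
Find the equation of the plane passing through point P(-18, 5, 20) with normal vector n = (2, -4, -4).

The plane through P with normal n = (a, b, c) satisfies n·(r - P) = 0,
i.e. ax + by + cz = a·x₀ + b·y₀ + c·z₀.
d = 2·(-18) + (-4)·5 + (-4)·20
  = -36 - 20 - 80
  = -136
Equation: 2x - 4y - 4z = -136

2x - 4y - 4z = -136


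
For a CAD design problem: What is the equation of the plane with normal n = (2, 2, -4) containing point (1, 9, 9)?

The plane through P with normal n = (a, b, c) satisfies n·(r - P) = 0,
i.e. ax + by + cz = a·x₀ + b·y₀ + c·z₀.
d = 2·1 + 2·9 + (-4)·9
  = 2 + 18 - 36
  = -16
Equation: 2x + 2y - 4z = -16

2x + 2y - 4z = -16


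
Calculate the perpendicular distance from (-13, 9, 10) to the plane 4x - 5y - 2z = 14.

distance = |a·x₀ + b·y₀ + c·z₀ - d| / √(a² + b² + c²)
  = |4·(-13) + (-5)·9 + (-2)·10 - 14| / √(4² + (-5)² + (-2)²)
  = |-52 - 45 - 20 - 14| / √(16 + 25 + 4)
  = |-131| / √45
  = 131 / 6.708
  ≈ 19.53

19.53


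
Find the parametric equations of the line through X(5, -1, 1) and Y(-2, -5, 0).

Direction vector d = Y - X = (-2 - 5, -5 + 1, 0 - 1) = (-7, -4, -1)
Parametric form r = X + t·d:
x = 5 - 7t, y = -1 - 4t, z = 1 - t

x = 5 - 7t, y = -1 - 4t, z = 1 - t


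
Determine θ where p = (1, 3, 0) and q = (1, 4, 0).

p·q = 1·1 + 3·4 + 0·0 = 1 + 12 + 0 = 13
|p| = √(1² + 3² + 0²) = √10 ≈ 3.162
|q| = √(1² + 4² + 0²) = √17 ≈ 4.123
cos θ = (p·q)/(|p||q|) = 13/(3.162·4.123) ≈ 0.9971
θ = arccos(0.9971) ≈ 4.399°

4.399°


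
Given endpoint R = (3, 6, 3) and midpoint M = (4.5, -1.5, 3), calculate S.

S = 2M - R
  = (2·4.5 - 3, 2·(-1.5) - 6, 2·3 - 3)
  = (9 - 3, -3 - 6, 6 - 3)
  = (6, -9, 3)

(6, -9, 3)


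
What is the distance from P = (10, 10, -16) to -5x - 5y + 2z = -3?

distance = |a·x₀ + b·y₀ + c·z₀ - d| / √(a² + b² + c²)
  = |(-5)·10 + (-5)·10 + 2·(-16) - (-3)| / √((-5)² + (-5)² + 2²)
  = |-50 - 50 - 32 + 3| / √(25 + 25 + 4)
  = |-129| / √54
  = 129 / 7.348
  ≈ 17.55

17.55


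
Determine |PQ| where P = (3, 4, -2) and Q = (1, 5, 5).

d = √[(x₂-x₁)² + (y₂-y₁)² + (z₂-z₁)²]
  = √[(-2)² + 1² + 7²]
  = √[4 + 1 + 49]
  = √54
  ≈ 7.348

7.348


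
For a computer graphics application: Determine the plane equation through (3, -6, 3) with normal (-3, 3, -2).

The plane through P with normal n = (a, b, c) satisfies n·(r - P) = 0,
i.e. ax + by + cz = a·x₀ + b·y₀ + c·z₀.
d = (-3)·3 + 3·(-6) + (-2)·3
  = -9 - 18 - 6
  = -33
Equation: -3x + 3y - 2z = -33

-3x + 3y - 2z = -33


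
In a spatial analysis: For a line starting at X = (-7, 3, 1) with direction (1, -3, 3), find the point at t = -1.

P(t) = X + t·d
  = (-7 + 1·(-1), 3 + (-3)·(-1), 1 + 3·(-1))
  = (-7 - 1, 3 + 3, 1 - 3)
  = (-8, 6, -2)

(-8, 6, -2)


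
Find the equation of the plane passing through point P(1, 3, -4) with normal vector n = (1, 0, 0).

The plane through P with normal n = (a, b, c) satisfies n·(r - P) = 0,
i.e. ax + by + cz = a·x₀ + b·y₀ + c·z₀.
d = 1·1 + 0·3 + 0·(-4)
  = 1 + 0 + 0
  = 1
Equation: x = 1

x = 1


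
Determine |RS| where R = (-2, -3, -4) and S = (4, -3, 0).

d = √[(x₂-x₁)² + (y₂-y₁)² + (z₂-z₁)²]
  = √[6² + 0² + 4²]
  = √[36 + 0 + 16]
  = √52
  ≈ 7.211

7.211


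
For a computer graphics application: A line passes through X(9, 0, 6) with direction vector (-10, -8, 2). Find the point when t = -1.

P(t) = X + t·d
  = (9 + (-10)·(-1), 0 + (-8)·(-1), 6 + 2·(-1))
  = (9 + 10, 0 + 8, 6 - 2)
  = (19, 8, 4)

(19, 8, 4)


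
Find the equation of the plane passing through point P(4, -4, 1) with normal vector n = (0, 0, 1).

The plane through P with normal n = (a, b, c) satisfies n·(r - P) = 0,
i.e. ax + by + cz = a·x₀ + b·y₀ + c·z₀.
d = 0·4 + 0·(-4) + 1·1
  = 0 + 0 + 1
  = 1
Equation: z = 1

z = 1


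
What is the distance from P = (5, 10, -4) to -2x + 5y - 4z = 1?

distance = |a·x₀ + b·y₀ + c·z₀ - d| / √(a² + b² + c²)
  = |(-2)·5 + 5·10 + (-4)·(-4) - 1| / √((-2)² + 5² + (-4)²)
  = |-10 + 50 + 16 - 1| / √(4 + 25 + 16)
  = |55| / √45
  = 55 / 6.708
  ≈ 8.199

8.199


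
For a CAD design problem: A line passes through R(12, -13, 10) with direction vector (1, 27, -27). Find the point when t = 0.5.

P(t) = R + t·d
  = (12 + 1·0.5, -13 + 27·0.5, 10 + (-27)·0.5)
  = (12 + 0.5, -13 + 13.5, 10 - 13.5)
  = (12.5, 0.5, -3.5)

(12.5, 0.5, -3.5)


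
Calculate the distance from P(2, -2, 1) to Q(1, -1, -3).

d = √[(x₂-x₁)² + (y₂-y₁)² + (z₂-z₁)²]
  = √[(-1)² + 1² + (-4)²]
  = √[1 + 1 + 16]
  = √18
  ≈ 4.243

4.243


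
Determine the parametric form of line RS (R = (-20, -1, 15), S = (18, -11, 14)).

Direction vector d = S - R = (18 + 20, -11 + 1, 14 - 15) = (38, -10, -1)
Parametric form r = R + t·d:
x = -20 + 38t, y = -1 - 10t, z = 15 - t

x = -20 + 38t, y = -1 - 10t, z = 15 - t


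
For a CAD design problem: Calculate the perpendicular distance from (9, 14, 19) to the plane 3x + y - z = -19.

distance = |a·x₀ + b·y₀ + c·z₀ - d| / √(a² + b² + c²)
  = |3·9 + 1·14 + (-1)·19 - (-19)| / √(3² + 1² + (-1)²)
  = |27 + 14 - 19 + 19| / √(9 + 1 + 1)
  = |41| / √11
  = 41 / 3.317
  ≈ 12.36

12.36


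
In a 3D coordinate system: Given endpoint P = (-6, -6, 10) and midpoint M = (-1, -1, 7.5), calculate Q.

Q = 2M - P
  = (2·(-1) - (-6), 2·(-1) - (-6), 2·7.5 - 10)
  = (-2 + 6, -2 + 6, 15 - 10)
  = (4, 4, 5)

(4, 4, 5)


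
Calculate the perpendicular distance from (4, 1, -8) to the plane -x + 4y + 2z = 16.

distance = |a·x₀ + b·y₀ + c·z₀ - d| / √(a² + b² + c²)
  = |(-1)·4 + 4·1 + 2·(-8) - 16| / √((-1)² + 4² + 2²)
  = |-4 + 4 - 16 - 16| / √(1 + 16 + 4)
  = |-32| / √21
  = 32 / 4.583
  ≈ 6.983

6.983


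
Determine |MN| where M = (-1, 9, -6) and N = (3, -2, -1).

d = √[(x₂-x₁)² + (y₂-y₁)² + (z₂-z₁)²]
  = √[4² + (-11)² + 5²]
  = √[16 + 121 + 25]
  = √162
  ≈ 12.73

12.73


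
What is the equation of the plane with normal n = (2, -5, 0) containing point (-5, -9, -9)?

The plane through P with normal n = (a, b, c) satisfies n·(r - P) = 0,
i.e. ax + by + cz = a·x₀ + b·y₀ + c·z₀.
d = 2·(-5) + (-5)·(-9) + 0·(-9)
  = -10 + 45 + 0
  = 35
Equation: 2x - 5y = 35

2x - 5y = 35


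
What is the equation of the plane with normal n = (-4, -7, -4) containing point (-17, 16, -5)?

The plane through P with normal n = (a, b, c) satisfies n·(r - P) = 0,
i.e. ax + by + cz = a·x₀ + b·y₀ + c·z₀.
d = (-4)·(-17) + (-7)·16 + (-4)·(-5)
  = 68 - 112 + 20
  = -24
Equation: -4x - 7y - 4z = -24

-4x - 7y - 4z = -24


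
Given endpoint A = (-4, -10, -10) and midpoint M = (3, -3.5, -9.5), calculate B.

B = 2M - A
  = (2·3 - (-4), 2·(-3.5) - (-10), 2·(-9.5) - (-10))
  = (6 + 4, -7 + 10, -19 + 10)
  = (10, 3, -9)

(10, 3, -9)


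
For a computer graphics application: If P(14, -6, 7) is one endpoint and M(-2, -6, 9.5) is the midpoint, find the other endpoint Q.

Q = 2M - P
  = (2·(-2) - 14, 2·(-6) - (-6), 2·9.5 - 7)
  = (-4 - 14, -12 + 6, 19 - 7)
  = (-18, -6, 12)

(-18, -6, 12)


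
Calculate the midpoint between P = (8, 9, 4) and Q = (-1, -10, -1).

M = ((x₁+x₂)/2, (y₁+y₂)/2, (z₁+z₂)/2)
  = ((8 - 1)/2, (9 - 10)/2, (4 - 1)/2)
  = (7/2, -1/2, 3/2)
  = (3.5, -0.5, 1.5)

(3.5, -0.5, 1.5)


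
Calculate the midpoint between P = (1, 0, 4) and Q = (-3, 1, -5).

M = ((x₁+x₂)/2, (y₁+y₂)/2, (z₁+z₂)/2)
  = ((1 - 3)/2, (0 + 1)/2, (4 - 5)/2)
  = (-2/2, 1/2, -1/2)
  = (-1, 0.5, -0.5)

(-1, 0.5, -0.5)


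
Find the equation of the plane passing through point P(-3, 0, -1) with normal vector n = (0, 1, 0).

The plane through P with normal n = (a, b, c) satisfies n·(r - P) = 0,
i.e. ax + by + cz = a·x₀ + b·y₀ + c·z₀.
d = 0·(-3) + 1·0 + 0·(-1)
  = 0 + 0 + 0
  = 0
Equation: y = 0

y = 0


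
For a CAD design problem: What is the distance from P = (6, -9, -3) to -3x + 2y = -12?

distance = |a·x₀ + b·y₀ + c·z₀ - d| / √(a² + b² + c²)
  = |(-3)·6 + 2·(-9) + 0·(-3) - (-12)| / √((-3)² + 2² + 0²)
  = |-18 - 18 + 0 + 12| / √(9 + 4 + 0)
  = |-24| / √13
  = 24 / 3.606
  ≈ 6.656

6.656


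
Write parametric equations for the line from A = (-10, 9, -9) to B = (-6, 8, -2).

Direction vector d = B - A = (-6 + 10, 8 - 9, -2 + 9) = (4, -1, 7)
Parametric form r = A + t·d:
x = -10 + 4t, y = 9 - t, z = -9 + 7t

x = -10 + 4t, y = 9 - t, z = -9 + 7t


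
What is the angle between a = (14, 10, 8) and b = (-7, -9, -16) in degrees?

a·b = 14·(-7) + 10·(-9) + 8·(-16) = -98 - 90 - 128 = -316
|a| = √(14² + 10² + 8²) = √360 ≈ 18.97
|b| = √((-7)² + (-9)² + (-16)²) = √386 ≈ 19.65
cos θ = (a·b)/(|a||b|) = -316/(18.97·19.65) ≈ -0.8477
θ = arccos(-0.8477) ≈ 148°

148°


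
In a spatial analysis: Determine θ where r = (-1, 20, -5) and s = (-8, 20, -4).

r·s = (-1)·(-8) + 20·20 + (-5)·(-4) = 8 + 400 + 20 = 428
|r| = √((-1)² + 20² + (-5)²) = √426 ≈ 20.64
|s| = √((-8)² + 20² + (-4)²) = √480 ≈ 21.91
cos θ = (r·s)/(|r||s|) = 428/(20.64·21.91) ≈ 0.9465
θ = arccos(0.9465) ≈ 18.83°

18.83°


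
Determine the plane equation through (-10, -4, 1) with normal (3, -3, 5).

The plane through P with normal n = (a, b, c) satisfies n·(r - P) = 0,
i.e. ax + by + cz = a·x₀ + b·y₀ + c·z₀.
d = 3·(-10) + (-3)·(-4) + 5·1
  = -30 + 12 + 5
  = -13
Equation: 3x - 3y + 5z = -13

3x - 3y + 5z = -13


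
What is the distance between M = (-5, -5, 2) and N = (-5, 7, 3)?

d = √[(x₂-x₁)² + (y₂-y₁)² + (z₂-z₁)²]
  = √[0² + 12² + 1²]
  = √[0 + 144 + 1]
  = √145
  ≈ 12.04

12.04


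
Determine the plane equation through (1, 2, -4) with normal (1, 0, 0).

The plane through P with normal n = (a, b, c) satisfies n·(r - P) = 0,
i.e. ax + by + cz = a·x₀ + b·y₀ + c·z₀.
d = 1·1 + 0·2 + 0·(-4)
  = 1 + 0 + 0
  = 1
Equation: x = 1

x = 1


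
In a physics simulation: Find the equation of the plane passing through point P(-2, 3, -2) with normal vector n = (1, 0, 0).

The plane through P with normal n = (a, b, c) satisfies n·(r - P) = 0,
i.e. ax + by + cz = a·x₀ + b·y₀ + c·z₀.
d = 1·(-2) + 0·3 + 0·(-2)
  = -2 + 0 + 0
  = -2
Equation: x = -2

x = -2


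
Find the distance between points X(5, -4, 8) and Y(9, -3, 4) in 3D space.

d = √[(x₂-x₁)² + (y₂-y₁)² + (z₂-z₁)²]
  = √[4² + 1² + (-4)²]
  = √[16 + 1 + 16]
  = √33
  ≈ 5.745

5.745


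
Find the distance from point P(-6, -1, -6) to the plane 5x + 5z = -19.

distance = |a·x₀ + b·y₀ + c·z₀ - d| / √(a² + b² + c²)
  = |5·(-6) + 0·(-1) + 5·(-6) - (-19)| / √(5² + 0² + 5²)
  = |-30 + 0 - 30 + 19| / √(25 + 0 + 25)
  = |-41| / √50
  = 41 / 7.071
  ≈ 5.798

5.798


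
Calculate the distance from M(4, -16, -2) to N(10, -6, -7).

d = √[(x₂-x₁)² + (y₂-y₁)² + (z₂-z₁)²]
  = √[6² + 10² + (-5)²]
  = √[36 + 100 + 25]
  = √161
  ≈ 12.69

12.69


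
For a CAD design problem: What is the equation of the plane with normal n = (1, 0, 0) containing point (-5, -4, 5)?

The plane through P with normal n = (a, b, c) satisfies n·(r - P) = 0,
i.e. ax + by + cz = a·x₀ + b·y₀ + c·z₀.
d = 1·(-5) + 0·(-4) + 0·5
  = -5 + 0 + 0
  = -5
Equation: x = -5

x = -5


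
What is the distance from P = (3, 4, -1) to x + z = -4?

distance = |a·x₀ + b·y₀ + c·z₀ - d| / √(a² + b² + c²)
  = |1·3 + 0·4 + 1·(-1) - (-4)| / √(1² + 0² + 1²)
  = |3 + 0 - 1 + 4| / √(1 + 0 + 1)
  = |6| / √2
  = 6 / 1.414
  ≈ 4.243

4.243


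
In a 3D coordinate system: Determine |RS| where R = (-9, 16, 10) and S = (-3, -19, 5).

d = √[(x₂-x₁)² + (y₂-y₁)² + (z₂-z₁)²]
  = √[6² + (-35)² + (-5)²]
  = √[36 + 1225 + 25]
  = √1286
  ≈ 35.86

35.86


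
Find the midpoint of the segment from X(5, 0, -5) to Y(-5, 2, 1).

M = ((x₁+x₂)/2, (y₁+y₂)/2, (z₁+z₂)/2)
  = ((5 - 5)/2, (0 + 2)/2, (-5 + 1)/2)
  = (0/2, 2/2, -4/2)
  = (0, 1, -2)

(0, 1, -2)


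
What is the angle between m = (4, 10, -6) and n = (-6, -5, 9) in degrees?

m·n = 4·(-6) + 10·(-5) + (-6)·9 = -24 - 50 - 54 = -128
|m| = √(4² + 10² + (-6)²) = √152 ≈ 12.33
|n| = √((-6)² + (-5)² + 9²) = √142 ≈ 11.92
cos θ = (m·n)/(|m||n|) = -128/(12.33·11.92) ≈ -0.8713
θ = arccos(-0.8713) ≈ 150.6°

150.6°


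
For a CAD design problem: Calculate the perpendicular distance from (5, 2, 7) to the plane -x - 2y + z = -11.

distance = |a·x₀ + b·y₀ + c·z₀ - d| / √(a² + b² + c²)
  = |(-1)·5 + (-2)·2 + 1·7 - (-11)| / √((-1)² + (-2)² + 1²)
  = |-5 - 4 + 7 + 11| / √(1 + 4 + 1)
  = |9| / √6
  = 9 / 2.449
  ≈ 3.674

3.674


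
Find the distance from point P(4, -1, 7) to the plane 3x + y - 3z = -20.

distance = |a·x₀ + b·y₀ + c·z₀ - d| / √(a² + b² + c²)
  = |3·4 + 1·(-1) + (-3)·7 - (-20)| / √(3² + 1² + (-3)²)
  = |12 - 1 - 21 + 20| / √(9 + 1 + 9)
  = |10| / √19
  = 10 / 4.359
  ≈ 2.294

2.294


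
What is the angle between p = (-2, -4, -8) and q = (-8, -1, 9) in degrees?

p·q = (-2)·(-8) + (-4)·(-1) + (-8)·9 = 16 + 4 - 72 = -52
|p| = √((-2)² + (-4)² + (-8)²) = √84 ≈ 9.165
|q| = √((-8)² + (-1)² + 9²) = √146 ≈ 12.08
cos θ = (p·q)/(|p||q|) = -52/(9.165·12.08) ≈ -0.4696
θ = arccos(-0.4696) ≈ 118°

118°


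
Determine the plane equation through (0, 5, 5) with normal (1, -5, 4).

The plane through P with normal n = (a, b, c) satisfies n·(r - P) = 0,
i.e. ax + by + cz = a·x₀ + b·y₀ + c·z₀.
d = 1·0 + (-5)·5 + 4·5
  = 0 - 25 + 20
  = -5
Equation: x - 5y + 4z = -5

x - 5y + 4z = -5


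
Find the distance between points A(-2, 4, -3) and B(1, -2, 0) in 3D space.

d = √[(x₂-x₁)² + (y₂-y₁)² + (z₂-z₁)²]
  = √[3² + (-6)² + 3²]
  = √[9 + 36 + 9]
  = √54
  ≈ 7.348

7.348


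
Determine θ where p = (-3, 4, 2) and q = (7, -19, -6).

p·q = (-3)·7 + 4·(-19) + 2·(-6) = -21 - 76 - 12 = -109
|p| = √((-3)² + 4² + 2²) = √29 ≈ 5.385
|q| = √(7² + (-19)² + (-6)²) = √446 ≈ 21.12
cos θ = (p·q)/(|p||q|) = -109/(5.385·21.12) ≈ -0.9584
θ = arccos(-0.9584) ≈ 163.4°

163.4°


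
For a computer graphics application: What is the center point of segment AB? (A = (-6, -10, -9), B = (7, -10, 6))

M = ((x₁+x₂)/2, (y₁+y₂)/2, (z₁+z₂)/2)
  = ((-6 + 7)/2, (-10 - 10)/2, (-9 + 6)/2)
  = (1/2, -20/2, -3/2)
  = (0.5, -10, -1.5)

(0.5, -10, -1.5)


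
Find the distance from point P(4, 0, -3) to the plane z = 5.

distance = |a·x₀ + b·y₀ + c·z₀ - d| / √(a² + b² + c²)
  = |0·4 + 0·0 + 1·(-3) - 5| / √(0² + 0² + 1²)
  = |0 + 0 - 3 - 5| / √(0 + 0 + 1)
  = |-8| / √1
  = 8 / 1
  ≈ 8

8


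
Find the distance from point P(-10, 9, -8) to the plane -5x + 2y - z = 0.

distance = |a·x₀ + b·y₀ + c·z₀ - d| / √(a² + b² + c²)
  = |(-5)·(-10) + 2·9 + (-1)·(-8) - 0| / √((-5)² + 2² + (-1)²)
  = |50 + 18 + 8 + 0| / √(25 + 4 + 1)
  = |76| / √30
  = 76 / 5.477
  ≈ 13.88

13.88


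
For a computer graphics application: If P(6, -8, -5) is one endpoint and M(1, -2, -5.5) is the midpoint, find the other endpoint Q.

Q = 2M - P
  = (2·1 - 6, 2·(-2) - (-8), 2·(-5.5) - (-5))
  = (2 - 6, -4 + 8, -11 + 5)
  = (-4, 4, -6)

(-4, 4, -6)


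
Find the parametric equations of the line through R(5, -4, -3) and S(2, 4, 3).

Direction vector d = S - R = (2 - 5, 4 + 4, 3 + 3) = (-3, 8, 6)
Parametric form r = R + t·d:
x = 5 - 3t, y = -4 + 8t, z = -3 + 6t

x = 5 - 3t, y = -4 + 8t, z = -3 + 6t


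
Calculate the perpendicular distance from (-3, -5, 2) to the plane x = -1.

distance = |a·x₀ + b·y₀ + c·z₀ - d| / √(a² + b² + c²)
  = |1·(-3) + 0·(-5) + 0·2 - (-1)| / √(1² + 0² + 0²)
  = |-3 + 0 + 0 + 1| / √(1 + 0 + 0)
  = |-2| / √1
  = 2 / 1
  ≈ 2

2


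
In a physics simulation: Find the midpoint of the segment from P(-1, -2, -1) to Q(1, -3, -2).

M = ((x₁+x₂)/2, (y₁+y₂)/2, (z₁+z₂)/2)
  = ((-1 + 1)/2, (-2 - 3)/2, (-1 - 2)/2)
  = (0/2, -5/2, -3/2)
  = (0, -2.5, -1.5)

(0, -2.5, -1.5)


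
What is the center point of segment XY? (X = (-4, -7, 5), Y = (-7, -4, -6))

M = ((x₁+x₂)/2, (y₁+y₂)/2, (z₁+z₂)/2)
  = ((-4 - 7)/2, (-7 - 4)/2, (5 - 6)/2)
  = (-11/2, -11/2, -1/2)
  = (-5.5, -5.5, -0.5)

(-5.5, -5.5, -0.5)


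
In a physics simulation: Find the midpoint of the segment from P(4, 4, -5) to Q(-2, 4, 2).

M = ((x₁+x₂)/2, (y₁+y₂)/2, (z₁+z₂)/2)
  = ((4 - 2)/2, (4 + 4)/2, (-5 + 2)/2)
  = (2/2, 8/2, -3/2)
  = (1, 4, -1.5)

(1, 4, -1.5)


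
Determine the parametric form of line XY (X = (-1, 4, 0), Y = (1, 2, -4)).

Direction vector d = Y - X = (1 + 1, 2 - 4, -4 + 0) = (2, -2, -4)
Parametric form r = X + t·d:
x = -1 + 2t, y = 4 - 2t, z = 0 - 4t

x = -1 + 2t, y = 4 - 2t, z = 0 - 4t


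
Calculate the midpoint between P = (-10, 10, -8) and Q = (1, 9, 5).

M = ((x₁+x₂)/2, (y₁+y₂)/2, (z₁+z₂)/2)
  = ((-10 + 1)/2, (10 + 9)/2, (-8 + 5)/2)
  = (-9/2, 19/2, -3/2)
  = (-4.5, 9.5, -1.5)

(-4.5, 9.5, -1.5)


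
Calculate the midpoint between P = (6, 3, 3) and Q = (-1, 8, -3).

M = ((x₁+x₂)/2, (y₁+y₂)/2, (z₁+z₂)/2)
  = ((6 - 1)/2, (3 + 8)/2, (3 - 3)/2)
  = (5/2, 11/2, 0/2)
  = (2.5, 5.5, 0)

(2.5, 5.5, 0)


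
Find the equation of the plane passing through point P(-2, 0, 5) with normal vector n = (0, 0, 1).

The plane through P with normal n = (a, b, c) satisfies n·(r - P) = 0,
i.e. ax + by + cz = a·x₀ + b·y₀ + c·z₀.
d = 0·(-2) + 0·0 + 1·5
  = 0 + 0 + 5
  = 5
Equation: z = 5

z = 5


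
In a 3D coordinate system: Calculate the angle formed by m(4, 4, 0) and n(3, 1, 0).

m·n = 4·3 + 4·1 + 0·0 = 12 + 4 + 0 = 16
|m| = √(4² + 4² + 0²) = √32 ≈ 5.657
|n| = √(3² + 1² + 0²) = √10 ≈ 3.162
cos θ = (m·n)/(|m||n|) = 16/(5.657·3.162) ≈ 0.8944
θ = arccos(0.8944) ≈ 26.57°

26.57°


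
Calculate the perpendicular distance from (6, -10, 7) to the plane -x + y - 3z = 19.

distance = |a·x₀ + b·y₀ + c·z₀ - d| / √(a² + b² + c²)
  = |(-1)·6 + 1·(-10) + (-3)·7 - 19| / √((-1)² + 1² + (-3)²)
  = |-6 - 10 - 21 - 19| / √(1 + 1 + 9)
  = |-56| / √11
  = 56 / 3.317
  ≈ 16.88

16.88


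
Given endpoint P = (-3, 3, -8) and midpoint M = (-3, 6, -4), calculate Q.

Q = 2M - P
  = (2·(-3) - (-3), 2·6 - 3, 2·(-4) - (-8))
  = (-6 + 3, 12 - 3, -8 + 8)
  = (-3, 9, 0)

(-3, 9, 0)


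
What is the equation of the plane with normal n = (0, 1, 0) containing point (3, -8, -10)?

The plane through P with normal n = (a, b, c) satisfies n·(r - P) = 0,
i.e. ax + by + cz = a·x₀ + b·y₀ + c·z₀.
d = 0·3 + 1·(-8) + 0·(-10)
  = 0 - 8 + 0
  = -8
Equation: y = -8

y = -8


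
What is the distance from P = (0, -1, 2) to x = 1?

distance = |a·x₀ + b·y₀ + c·z₀ - d| / √(a² + b² + c²)
  = |1·0 + 0·(-1) + 0·2 - 1| / √(1² + 0² + 0²)
  = |0 + 0 + 0 - 1| / √(1 + 0 + 0)
  = |-1| / √1
  = 1 / 1
  ≈ 1

1


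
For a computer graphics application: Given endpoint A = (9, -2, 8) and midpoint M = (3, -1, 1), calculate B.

B = 2M - A
  = (2·3 - 9, 2·(-1) - (-2), 2·1 - 8)
  = (6 - 9, -2 + 2, 2 - 8)
  = (-3, 0, -6)

(-3, 0, -6)


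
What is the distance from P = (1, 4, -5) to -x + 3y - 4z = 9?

distance = |a·x₀ + b·y₀ + c·z₀ - d| / √(a² + b² + c²)
  = |(-1)·1 + 3·4 + (-4)·(-5) - 9| / √((-1)² + 3² + (-4)²)
  = |-1 + 12 + 20 - 9| / √(1 + 9 + 16)
  = |22| / √26
  = 22 / 5.099
  ≈ 4.315

4.315


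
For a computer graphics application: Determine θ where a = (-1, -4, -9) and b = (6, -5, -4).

a·b = (-1)·6 + (-4)·(-5) + (-9)·(-4) = -6 + 20 + 36 = 50
|a| = √((-1)² + (-4)² + (-9)²) = √98 ≈ 9.899
|b| = √(6² + (-5)² + (-4)²) = √77 ≈ 8.775
cos θ = (a·b)/(|a||b|) = 50/(9.899·8.775) ≈ 0.5756
θ = arccos(0.5756) ≈ 54.86°

54.86°


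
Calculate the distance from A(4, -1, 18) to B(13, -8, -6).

d = √[(x₂-x₁)² + (y₂-y₁)² + (z₂-z₁)²]
  = √[9² + (-7)² + (-24)²]
  = √[81 + 49 + 576]
  = √706
  ≈ 26.57

26.57


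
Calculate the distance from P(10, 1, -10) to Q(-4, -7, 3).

d = √[(x₂-x₁)² + (y₂-y₁)² + (z₂-z₁)²]
  = √[(-14)² + (-8)² + 13²]
  = √[196 + 64 + 169]
  = √429
  ≈ 20.71

20.71


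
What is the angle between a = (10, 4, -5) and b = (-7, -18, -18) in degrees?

a·b = 10·(-7) + 4·(-18) + (-5)·(-18) = -70 - 72 + 90 = -52
|a| = √(10² + 4² + (-5)²) = √141 ≈ 11.87
|b| = √((-7)² + (-18)² + (-18)²) = √697 ≈ 26.4
cos θ = (a·b)/(|a||b|) = -52/(11.87·26.4) ≈ -0.1659
θ = arccos(-0.1659) ≈ 99.55°

99.55°


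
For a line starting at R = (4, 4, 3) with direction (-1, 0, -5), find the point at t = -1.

P(t) = R + t·d
  = (4 + (-1)·(-1), 4 + 0·(-1), 3 + (-5)·(-1))
  = (4 + 1, 4 + 0, 3 + 5)
  = (5, 4, 8)

(5, 4, 8)


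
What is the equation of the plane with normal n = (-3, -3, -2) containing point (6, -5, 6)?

The plane through P with normal n = (a, b, c) satisfies n·(r - P) = 0,
i.e. ax + by + cz = a·x₀ + b·y₀ + c·z₀.
d = (-3)·6 + (-3)·(-5) + (-2)·6
  = -18 + 15 - 12
  = -15
Equation: -3x - 3y - 2z = -15

-3x - 3y - 2z = -15


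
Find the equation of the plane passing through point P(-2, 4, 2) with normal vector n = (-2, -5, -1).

The plane through P with normal n = (a, b, c) satisfies n·(r - P) = 0,
i.e. ax + by + cz = a·x₀ + b·y₀ + c·z₀.
d = (-2)·(-2) + (-5)·4 + (-1)·2
  = 4 - 20 - 2
  = -18
Equation: -2x - 5y - z = -18

-2x - 5y - z = -18


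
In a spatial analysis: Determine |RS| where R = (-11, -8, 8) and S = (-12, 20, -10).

d = √[(x₂-x₁)² + (y₂-y₁)² + (z₂-z₁)²]
  = √[(-1)² + 28² + (-18)²]
  = √[1 + 784 + 324]
  = √1109
  ≈ 33.3

33.3


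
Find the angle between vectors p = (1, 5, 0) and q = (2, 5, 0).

p·q = 1·2 + 5·5 + 0·0 = 2 + 25 + 0 = 27
|p| = √(1² + 5² + 0²) = √26 ≈ 5.099
|q| = √(2² + 5² + 0²) = √29 ≈ 5.385
cos θ = (p·q)/(|p||q|) = 27/(5.099·5.385) ≈ 0.9833
θ = arccos(0.9833) ≈ 10.49°

10.49°


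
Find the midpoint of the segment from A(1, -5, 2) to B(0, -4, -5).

M = ((x₁+x₂)/2, (y₁+y₂)/2, (z₁+z₂)/2)
  = ((1 + 0)/2, (-5 - 4)/2, (2 - 5)/2)
  = (1/2, -9/2, -3/2)
  = (0.5, -4.5, -1.5)

(0.5, -4.5, -1.5)


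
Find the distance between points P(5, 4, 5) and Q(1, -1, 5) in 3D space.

d = √[(x₂-x₁)² + (y₂-y₁)² + (z₂-z₁)²]
  = √[(-4)² + (-5)² + 0²]
  = √[16 + 25 + 0]
  = √41
  ≈ 6.403

6.403


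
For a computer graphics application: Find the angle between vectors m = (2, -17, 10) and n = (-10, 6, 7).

m·n = 2·(-10) + (-17)·6 + 10·7 = -20 - 102 + 70 = -52
|m| = √(2² + (-17)² + 10²) = √393 ≈ 19.82
|n| = √((-10)² + 6² + 7²) = √185 ≈ 13.6
cos θ = (m·n)/(|m||n|) = -52/(19.82·13.6) ≈ -0.1929
θ = arccos(-0.1929) ≈ 101.1°

101.1°


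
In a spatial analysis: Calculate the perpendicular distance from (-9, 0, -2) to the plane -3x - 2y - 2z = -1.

distance = |a·x₀ + b·y₀ + c·z₀ - d| / √(a² + b² + c²)
  = |(-3)·(-9) + (-2)·0 + (-2)·(-2) - (-1)| / √((-3)² + (-2)² + (-2)²)
  = |27 + 0 + 4 + 1| / √(9 + 4 + 4)
  = |32| / √17
  = 32 / 4.123
  ≈ 7.761

7.761


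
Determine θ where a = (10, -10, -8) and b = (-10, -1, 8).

a·b = 10·(-10) + (-10)·(-1) + (-8)·8 = -100 + 10 - 64 = -154
|a| = √(10² + (-10)² + (-8)²) = √264 ≈ 16.25
|b| = √((-10)² + (-1)² + 8²) = √165 ≈ 12.85
cos θ = (a·b)/(|a||b|) = -154/(16.25·12.85) ≈ -0.7379
θ = arccos(-0.7379) ≈ 137.5°

137.5°


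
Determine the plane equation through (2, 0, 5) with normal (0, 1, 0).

The plane through P with normal n = (a, b, c) satisfies n·(r - P) = 0,
i.e. ax + by + cz = a·x₀ + b·y₀ + c·z₀.
d = 0·2 + 1·0 + 0·5
  = 0 + 0 + 0
  = 0
Equation: y = 0

y = 0


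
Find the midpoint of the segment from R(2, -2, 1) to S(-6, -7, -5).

M = ((x₁+x₂)/2, (y₁+y₂)/2, (z₁+z₂)/2)
  = ((2 - 6)/2, (-2 - 7)/2, (1 - 5)/2)
  = (-4/2, -9/2, -4/2)
  = (-2, -4.5, -2)

(-2, -4.5, -2)


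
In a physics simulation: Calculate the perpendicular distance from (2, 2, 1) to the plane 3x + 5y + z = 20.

distance = |a·x₀ + b·y₀ + c·z₀ - d| / √(a² + b² + c²)
  = |3·2 + 5·2 + 1·1 - 20| / √(3² + 5² + 1²)
  = |6 + 10 + 1 - 20| / √(9 + 25 + 1)
  = |-3| / √35
  = 3 / 5.916
  ≈ 0.5071

0.5071


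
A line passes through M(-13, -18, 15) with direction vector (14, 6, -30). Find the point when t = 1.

P(t) = M + t·d
  = (-13 + 14·1, -18 + 6·1, 15 + (-30)·1)
  = (-13 + 14, -18 + 6, 15 - 30)
  = (1, -12, -15)

(1, -12, -15)


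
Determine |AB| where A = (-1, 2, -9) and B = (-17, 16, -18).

d = √[(x₂-x₁)² + (y₂-y₁)² + (z₂-z₁)²]
  = √[(-16)² + 14² + (-9)²]
  = √[256 + 196 + 81]
  = √533
  ≈ 23.09

23.09


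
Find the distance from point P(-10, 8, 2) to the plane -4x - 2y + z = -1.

distance = |a·x₀ + b·y₀ + c·z₀ - d| / √(a² + b² + c²)
  = |(-4)·(-10) + (-2)·8 + 1·2 - (-1)| / √((-4)² + (-2)² + 1²)
  = |40 - 16 + 2 + 1| / √(16 + 4 + 1)
  = |27| / √21
  = 27 / 4.583
  ≈ 5.892

5.892


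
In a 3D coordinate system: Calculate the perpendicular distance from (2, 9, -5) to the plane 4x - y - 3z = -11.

distance = |a·x₀ + b·y₀ + c·z₀ - d| / √(a² + b² + c²)
  = |4·2 + (-1)·9 + (-3)·(-5) - (-11)| / √(4² + (-1)² + (-3)²)
  = |8 - 9 + 15 + 11| / √(16 + 1 + 9)
  = |25| / √26
  = 25 / 5.099
  ≈ 4.903

4.903


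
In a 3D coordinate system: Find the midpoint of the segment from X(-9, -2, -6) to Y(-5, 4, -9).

M = ((x₁+x₂)/2, (y₁+y₂)/2, (z₁+z₂)/2)
  = ((-9 - 5)/2, (-2 + 4)/2, (-6 - 9)/2)
  = (-14/2, 2/2, -15/2)
  = (-7, 1, -7.5)

(-7, 1, -7.5)


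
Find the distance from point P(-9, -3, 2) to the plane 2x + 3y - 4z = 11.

distance = |a·x₀ + b·y₀ + c·z₀ - d| / √(a² + b² + c²)
  = |2·(-9) + 3·(-3) + (-4)·2 - 11| / √(2² + 3² + (-4)²)
  = |-18 - 9 - 8 - 11| / √(4 + 9 + 16)
  = |-46| / √29
  = 46 / 5.385
  ≈ 8.542

8.542


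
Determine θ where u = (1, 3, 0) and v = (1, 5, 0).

u·v = 1·1 + 3·5 + 0·0 = 1 + 15 + 0 = 16
|u| = √(1² + 3² + 0²) = √10 ≈ 3.162
|v| = √(1² + 5² + 0²) = √26 ≈ 5.099
cos θ = (u·v)/(|u||v|) = 16/(3.162·5.099) ≈ 0.9923
θ = arccos(0.9923) ≈ 7.125°

7.125°


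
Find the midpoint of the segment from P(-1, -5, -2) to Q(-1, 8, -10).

M = ((x₁+x₂)/2, (y₁+y₂)/2, (z₁+z₂)/2)
  = ((-1 - 1)/2, (-5 + 8)/2, (-2 - 10)/2)
  = (-2/2, 3/2, -12/2)
  = (-1, 1.5, -6)

(-1, 1.5, -6)


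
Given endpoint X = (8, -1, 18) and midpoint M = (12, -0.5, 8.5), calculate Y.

Y = 2M - X
  = (2·12 - 8, 2·(-0.5) - (-1), 2·8.5 - 18)
  = (24 - 8, -1 + 1, 17 - 18)
  = (16, 0, -1)

(16, 0, -1)


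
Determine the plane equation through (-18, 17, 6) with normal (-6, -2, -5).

The plane through P with normal n = (a, b, c) satisfies n·(r - P) = 0,
i.e. ax + by + cz = a·x₀ + b·y₀ + c·z₀.
d = (-6)·(-18) + (-2)·17 + (-5)·6
  = 108 - 34 - 30
  = 44
Equation: -6x - 2y - 5z = 44

-6x - 2y - 5z = 44


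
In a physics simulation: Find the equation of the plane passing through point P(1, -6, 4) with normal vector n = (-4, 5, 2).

The plane through P with normal n = (a, b, c) satisfies n·(r - P) = 0,
i.e. ax + by + cz = a·x₀ + b·y₀ + c·z₀.
d = (-4)·1 + 5·(-6) + 2·4
  = -4 - 30 + 8
  = -26
Equation: -4x + 5y + 2z = -26

-4x + 5y + 2z = -26


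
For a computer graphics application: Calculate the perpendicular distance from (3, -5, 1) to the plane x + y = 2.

distance = |a·x₀ + b·y₀ + c·z₀ - d| / √(a² + b² + c²)
  = |1·3 + 1·(-5) + 0·1 - 2| / √(1² + 1² + 0²)
  = |3 - 5 + 0 - 2| / √(1 + 1 + 0)
  = |-4| / √2
  = 4 / 1.414
  ≈ 2.828

2.828


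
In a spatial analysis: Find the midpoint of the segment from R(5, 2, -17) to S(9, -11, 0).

M = ((x₁+x₂)/2, (y₁+y₂)/2, (z₁+z₂)/2)
  = ((5 + 9)/2, (2 - 11)/2, (-17 + 0)/2)
  = (14/2, -9/2, -17/2)
  = (7, -4.5, -8.5)

(7, -4.5, -8.5)


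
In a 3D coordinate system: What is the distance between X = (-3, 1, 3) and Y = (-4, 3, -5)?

d = √[(x₂-x₁)² + (y₂-y₁)² + (z₂-z₁)²]
  = √[(-1)² + 2² + (-8)²]
  = √[1 + 4 + 64]
  = √69
  ≈ 8.307

8.307


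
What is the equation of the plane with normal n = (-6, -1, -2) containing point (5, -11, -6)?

The plane through P with normal n = (a, b, c) satisfies n·(r - P) = 0,
i.e. ax + by + cz = a·x₀ + b·y₀ + c·z₀.
d = (-6)·5 + (-1)·(-11) + (-2)·(-6)
  = -30 + 11 + 12
  = -7
Equation: -6x - y - 2z = -7

-6x - y - 2z = -7


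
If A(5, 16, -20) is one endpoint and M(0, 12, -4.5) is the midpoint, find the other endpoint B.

B = 2M - A
  = (2·0 - 5, 2·12 - 16, 2·(-4.5) - (-20))
  = (0 - 5, 24 - 16, -9 + 20)
  = (-5, 8, 11)

(-5, 8, 11)


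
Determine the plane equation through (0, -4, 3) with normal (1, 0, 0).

The plane through P with normal n = (a, b, c) satisfies n·(r - P) = 0,
i.e. ax + by + cz = a·x₀ + b·y₀ + c·z₀.
d = 1·0 + 0·(-4) + 0·3
  = 0 + 0 + 0
  = 0
Equation: x = 0

x = 0


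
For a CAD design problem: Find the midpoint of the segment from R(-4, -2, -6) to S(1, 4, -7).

M = ((x₁+x₂)/2, (y₁+y₂)/2, (z₁+z₂)/2)
  = ((-4 + 1)/2, (-2 + 4)/2, (-6 - 7)/2)
  = (-3/2, 2/2, -13/2)
  = (-1.5, 1, -6.5)

(-1.5, 1, -6.5)


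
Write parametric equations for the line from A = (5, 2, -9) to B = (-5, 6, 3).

Direction vector d = B - A = (-5 - 5, 6 - 2, 3 + 9) = (-10, 4, 12)
Parametric form r = A + t·d:
x = 5 - 10t, y = 2 + 4t, z = -9 + 12t

x = 5 - 10t, y = 2 + 4t, z = -9 + 12t


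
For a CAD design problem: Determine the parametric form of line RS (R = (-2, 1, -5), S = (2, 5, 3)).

Direction vector d = S - R = (2 + 2, 5 - 1, 3 + 5) = (4, 4, 8)
Parametric form r = R + t·d:
x = -2 + 4t, y = 1 + 4t, z = -5 + 8t

x = -2 + 4t, y = 1 + 4t, z = -5 + 8t


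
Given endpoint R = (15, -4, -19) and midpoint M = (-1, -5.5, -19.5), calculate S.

S = 2M - R
  = (2·(-1) - 15, 2·(-5.5) - (-4), 2·(-19.5) - (-19))
  = (-2 - 15, -11 + 4, -39 + 19)
  = (-17, -7, -20)

(-17, -7, -20)


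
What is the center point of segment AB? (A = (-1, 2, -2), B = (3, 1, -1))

M = ((x₁+x₂)/2, (y₁+y₂)/2, (z₁+z₂)/2)
  = ((-1 + 3)/2, (2 + 1)/2, (-2 - 1)/2)
  = (2/2, 3/2, -3/2)
  = (1, 1.5, -1.5)

(1, 1.5, -1.5)


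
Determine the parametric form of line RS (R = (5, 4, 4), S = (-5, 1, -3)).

Direction vector d = S - R = (-5 - 5, 1 - 4, -3 - 4) = (-10, -3, -7)
Parametric form r = R + t·d:
x = 5 - 10t, y = 4 - 3t, z = 4 - 7t

x = 5 - 10t, y = 4 - 3t, z = 4 - 7t


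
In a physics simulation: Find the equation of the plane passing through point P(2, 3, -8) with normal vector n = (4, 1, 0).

The plane through P with normal n = (a, b, c) satisfies n·(r - P) = 0,
i.e. ax + by + cz = a·x₀ + b·y₀ + c·z₀.
d = 4·2 + 1·3 + 0·(-8)
  = 8 + 3 + 0
  = 11
Equation: 4x + y = 11

4x + y = 11


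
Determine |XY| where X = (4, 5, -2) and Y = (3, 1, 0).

d = √[(x₂-x₁)² + (y₂-y₁)² + (z₂-z₁)²]
  = √[(-1)² + (-4)² + 2²]
  = √[1 + 16 + 4]
  = √21
  ≈ 4.583

4.583


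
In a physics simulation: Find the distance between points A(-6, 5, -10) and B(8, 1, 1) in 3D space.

d = √[(x₂-x₁)² + (y₂-y₁)² + (z₂-z₁)²]
  = √[14² + (-4)² + 11²]
  = √[196 + 16 + 121]
  = √333
  ≈ 18.25

18.25


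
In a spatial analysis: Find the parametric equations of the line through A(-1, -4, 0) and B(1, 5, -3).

Direction vector d = B - A = (1 + 1, 5 + 4, -3 + 0) = (2, 9, -3)
Parametric form r = A + t·d:
x = -1 + 2t, y = -4 + 9t, z = 0 - 3t

x = -1 + 2t, y = -4 + 9t, z = 0 - 3t


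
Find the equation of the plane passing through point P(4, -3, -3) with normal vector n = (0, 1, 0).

The plane through P with normal n = (a, b, c) satisfies n·(r - P) = 0,
i.e. ax + by + cz = a·x₀ + b·y₀ + c·z₀.
d = 0·4 + 1·(-3) + 0·(-3)
  = 0 - 3 + 0
  = -3
Equation: y = -3

y = -3


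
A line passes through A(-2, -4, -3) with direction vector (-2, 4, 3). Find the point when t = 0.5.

P(t) = A + t·d
  = (-2 + (-2)·0.5, -4 + 4·0.5, -3 + 3·0.5)
  = (-2 - 1, -4 + 2, -3 + 1.5)
  = (-3, -2, -1.5)

(-3, -2, -1.5)


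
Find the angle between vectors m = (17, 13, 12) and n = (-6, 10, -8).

m·n = 17·(-6) + 13·10 + 12·(-8) = -102 + 130 - 96 = -68
|m| = √(17² + 13² + 12²) = √602 ≈ 24.54
|n| = √((-6)² + 10² + (-8)²) = √200 ≈ 14.14
cos θ = (m·n)/(|m||n|) = -68/(24.54·14.14) ≈ -0.196
θ = arccos(-0.196) ≈ 101.3°

101.3°


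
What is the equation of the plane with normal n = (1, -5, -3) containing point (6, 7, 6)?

The plane through P with normal n = (a, b, c) satisfies n·(r - P) = 0,
i.e. ax + by + cz = a·x₀ + b·y₀ + c·z₀.
d = 1·6 + (-5)·7 + (-3)·6
  = 6 - 35 - 18
  = -47
Equation: x - 5y - 3z = -47

x - 5y - 3z = -47


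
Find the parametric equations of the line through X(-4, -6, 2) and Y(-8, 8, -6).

Direction vector d = Y - X = (-8 + 4, 8 + 6, -6 - 2) = (-4, 14, -8)
Parametric form r = X + t·d:
x = -4 - 4t, y = -6 + 14t, z = 2 - 8t

x = -4 - 4t, y = -6 + 14t, z = 2 - 8t


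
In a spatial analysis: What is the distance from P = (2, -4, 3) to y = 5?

distance = |a·x₀ + b·y₀ + c·z₀ - d| / √(a² + b² + c²)
  = |0·2 + 1·(-4) + 0·3 - 5| / √(0² + 1² + 0²)
  = |0 - 4 + 0 - 5| / √(0 + 1 + 0)
  = |-9| / √1
  = 9 / 1
  ≈ 9

9


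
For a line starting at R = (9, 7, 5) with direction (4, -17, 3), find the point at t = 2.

P(t) = R + t·d
  = (9 + 4·2, 7 + (-17)·2, 5 + 3·2)
  = (9 + 8, 7 - 34, 5 + 6)
  = (17, -27, 11)

(17, -27, 11)


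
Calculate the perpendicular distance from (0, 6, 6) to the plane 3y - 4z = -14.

distance = |a·x₀ + b·y₀ + c·z₀ - d| / √(a² + b² + c²)
  = |0·0 + 3·6 + (-4)·6 - (-14)| / √(0² + 3² + (-4)²)
  = |0 + 18 - 24 + 14| / √(0 + 9 + 16)
  = |8| / √25
  = 8 / 5
  ≈ 1.6

1.6


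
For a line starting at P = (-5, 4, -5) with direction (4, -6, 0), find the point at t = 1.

P(t) = P + t·d
  = (-5 + 4·1, 4 + (-6)·1, -5 + 0·1)
  = (-5 + 4, 4 - 6, -5 + 0)
  = (-1, -2, -5)

(-1, -2, -5)


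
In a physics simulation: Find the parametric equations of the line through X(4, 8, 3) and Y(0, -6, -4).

Direction vector d = Y - X = (0 - 4, -6 - 8, -4 - 3) = (-4, -14, -7)
Parametric form r = X + t·d:
x = 4 - 4t, y = 8 - 14t, z = 3 - 7t

x = 4 - 4t, y = 8 - 14t, z = 3 - 7t


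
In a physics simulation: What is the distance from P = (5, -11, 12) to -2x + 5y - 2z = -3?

distance = |a·x₀ + b·y₀ + c·z₀ - d| / √(a² + b² + c²)
  = |(-2)·5 + 5·(-11) + (-2)·12 - (-3)| / √((-2)² + 5² + (-2)²)
  = |-10 - 55 - 24 + 3| / √(4 + 25 + 4)
  = |-86| / √33
  = 86 / 5.745
  ≈ 14.97

14.97
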